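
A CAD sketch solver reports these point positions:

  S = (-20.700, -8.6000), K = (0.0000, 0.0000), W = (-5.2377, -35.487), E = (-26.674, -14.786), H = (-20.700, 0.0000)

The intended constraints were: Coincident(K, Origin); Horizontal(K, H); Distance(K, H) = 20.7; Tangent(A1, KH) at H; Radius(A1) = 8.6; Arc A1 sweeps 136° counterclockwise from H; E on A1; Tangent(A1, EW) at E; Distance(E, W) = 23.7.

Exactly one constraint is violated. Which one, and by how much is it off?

Distance(E, W) = 23.7 — off by 6.10.

K = (0.00, 0.00) ✓; K.y = 0.00, H.y = 0.00 ✓; |KH| = 20.70 ✓; ∠(SH, HK) = 90.00° ✓; |SH| = 8.600 ✓; bearing(S→E) − bearing(S→H) = 136.0° ✓; |SE| = 8.600 ✓; ∠(SE, EW) = 90.00° ✓; |EW| = 29.80 ✗.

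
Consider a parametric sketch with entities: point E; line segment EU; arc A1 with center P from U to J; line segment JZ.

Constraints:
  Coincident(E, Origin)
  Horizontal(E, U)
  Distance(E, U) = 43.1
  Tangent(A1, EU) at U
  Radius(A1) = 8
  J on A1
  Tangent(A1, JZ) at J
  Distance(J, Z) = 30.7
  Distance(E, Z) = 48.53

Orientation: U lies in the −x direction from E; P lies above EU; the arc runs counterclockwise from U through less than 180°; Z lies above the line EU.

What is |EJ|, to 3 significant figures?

35.8

Checks: |PJ| = 8.000 ✓; ∠(PJ, JZ) = 90.00° ✓; |JZ| = 30.70 ✓; |EZ| = 48.53 ✓.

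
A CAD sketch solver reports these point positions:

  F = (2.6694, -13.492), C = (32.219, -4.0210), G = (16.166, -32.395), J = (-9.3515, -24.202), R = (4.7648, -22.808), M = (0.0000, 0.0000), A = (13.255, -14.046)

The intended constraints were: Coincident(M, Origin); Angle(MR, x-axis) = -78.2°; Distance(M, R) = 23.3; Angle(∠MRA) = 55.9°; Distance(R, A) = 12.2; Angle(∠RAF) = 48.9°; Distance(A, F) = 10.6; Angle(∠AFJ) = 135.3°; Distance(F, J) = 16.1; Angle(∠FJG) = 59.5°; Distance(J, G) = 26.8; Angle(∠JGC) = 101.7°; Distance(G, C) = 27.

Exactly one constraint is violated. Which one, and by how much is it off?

Distance(G, C) = 27 — off by 5.60.

M = (0.00, 0.00) ✓; MR at -78.20° ✓; |MR| = 23.30 ✓; ∠MRA = 55.90° ✓; |RA| = 12.20 ✓; ∠RAF = 48.90° ✓; |AF| = 10.60 ✓; ∠AFJ = 135.3° ✓; |FJ| = 16.10 ✓; ∠FJG = 59.50° ✓; |JG| = 26.80 ✓; ∠JGC = 101.7° ✓; |GC| = 32.60 ✗.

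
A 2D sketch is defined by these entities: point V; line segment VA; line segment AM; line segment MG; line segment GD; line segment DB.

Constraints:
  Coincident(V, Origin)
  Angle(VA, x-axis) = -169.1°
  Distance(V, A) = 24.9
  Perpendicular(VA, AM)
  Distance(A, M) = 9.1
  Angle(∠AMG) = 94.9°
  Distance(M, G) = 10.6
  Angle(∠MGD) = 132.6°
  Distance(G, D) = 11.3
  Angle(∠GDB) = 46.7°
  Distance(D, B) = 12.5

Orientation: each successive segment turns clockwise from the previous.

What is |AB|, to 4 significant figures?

6.589

∠MGD = 132.6° gives GD at -31.60° from the x-axis; with |GD| = 11.3, D = (-6.348, 1.192). ∠GDB = 46.7° gives DB at -164.9° from the x-axis; with |DB| = 12.5, B = (-18.42, -2.064). Then |AB| = |B − A| = 6.589.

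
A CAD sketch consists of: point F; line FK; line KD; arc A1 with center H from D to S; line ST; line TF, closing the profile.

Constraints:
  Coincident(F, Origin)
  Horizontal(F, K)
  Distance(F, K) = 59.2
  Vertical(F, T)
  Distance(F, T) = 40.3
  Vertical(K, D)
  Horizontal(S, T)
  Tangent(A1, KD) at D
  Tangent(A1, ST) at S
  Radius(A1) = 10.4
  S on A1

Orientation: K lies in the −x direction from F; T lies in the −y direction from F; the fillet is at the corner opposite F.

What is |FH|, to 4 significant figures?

57.23

F is at the origin; F and K share the same y with |FK| = 59.2 and K on the −x side, so K = (-59.20, 0.000). F and T share the same x with |FT| = 40.3 and T on the −y side, so T = (0.000, -40.30). The virtual corner opposite F is at (-59.20, -40.30). The tangent condition forces HD to be normal to KD and A1 meets ST tangentially, so HS is at right angles to ST, with radius 10.4, so the center H sits 10.4 in from both sides at H = (-48.80, -29.90). Then |FH| = |H − F| = 57.23.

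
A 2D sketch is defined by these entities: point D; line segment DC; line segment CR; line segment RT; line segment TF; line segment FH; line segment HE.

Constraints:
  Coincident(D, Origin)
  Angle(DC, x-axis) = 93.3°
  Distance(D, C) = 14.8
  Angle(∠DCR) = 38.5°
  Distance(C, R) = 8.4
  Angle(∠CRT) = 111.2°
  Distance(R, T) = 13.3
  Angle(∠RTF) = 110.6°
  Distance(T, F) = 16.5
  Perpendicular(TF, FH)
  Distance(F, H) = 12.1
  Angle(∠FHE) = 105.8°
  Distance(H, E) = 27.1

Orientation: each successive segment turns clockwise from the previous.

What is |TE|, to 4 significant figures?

21.71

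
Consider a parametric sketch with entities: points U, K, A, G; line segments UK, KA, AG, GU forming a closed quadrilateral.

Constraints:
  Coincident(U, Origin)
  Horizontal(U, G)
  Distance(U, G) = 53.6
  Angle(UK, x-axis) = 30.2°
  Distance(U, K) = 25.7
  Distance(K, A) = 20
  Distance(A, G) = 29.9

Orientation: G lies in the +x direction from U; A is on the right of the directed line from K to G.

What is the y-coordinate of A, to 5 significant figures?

-6.9392

Checks: UK at 30.20° ✓; |KA| = 20.00 ✓; |AG| = 29.90 ✓.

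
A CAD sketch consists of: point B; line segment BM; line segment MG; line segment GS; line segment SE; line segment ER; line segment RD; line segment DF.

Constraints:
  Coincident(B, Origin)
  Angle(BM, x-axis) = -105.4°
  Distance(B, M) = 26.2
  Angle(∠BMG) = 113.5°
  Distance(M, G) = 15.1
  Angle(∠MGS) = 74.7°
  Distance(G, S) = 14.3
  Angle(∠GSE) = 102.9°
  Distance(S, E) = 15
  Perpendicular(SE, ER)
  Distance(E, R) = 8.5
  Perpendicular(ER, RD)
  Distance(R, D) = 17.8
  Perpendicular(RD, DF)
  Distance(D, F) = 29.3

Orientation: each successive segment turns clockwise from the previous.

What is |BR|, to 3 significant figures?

20.6

∠GSE = 102.9° gives SE at 5.70° from the x-axis; with |SE| = 15.0, E = (-5.19, -11.7). SE ⟂ ER, so ER runs at -84.3°; with |ER| = 8.5, R = (-4.34, -20.2). Then |BR| = |R − B| = 20.6.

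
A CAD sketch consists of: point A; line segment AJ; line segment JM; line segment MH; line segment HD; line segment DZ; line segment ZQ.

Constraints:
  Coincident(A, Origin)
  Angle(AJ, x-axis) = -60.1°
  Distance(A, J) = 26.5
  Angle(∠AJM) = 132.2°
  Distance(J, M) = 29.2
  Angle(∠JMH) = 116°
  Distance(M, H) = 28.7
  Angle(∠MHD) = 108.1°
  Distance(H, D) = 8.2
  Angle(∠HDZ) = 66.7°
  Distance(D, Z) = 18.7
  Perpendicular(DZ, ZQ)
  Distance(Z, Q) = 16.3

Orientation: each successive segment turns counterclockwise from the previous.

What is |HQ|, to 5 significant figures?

17.771

A is at the origin; AJ runs at -60.1° with length 26.5, so J = (13.210, -22.973). ∠AJM = 132.2° gives JM at -12.300° from the x-axis; with |JM| = 29.2, M = (41.740, -29.193). ∠JMH = 116.0° gives MH at 51.700° from the x-axis; with |MH| = 28.7, H = (59.527, -6.6702). ∠MHD = 108.1° gives HD at 123.60° from the x-axis; with |HD| = 8.2, D = (54.990, 0.15978). ∠HDZ = 66.7° gives DZ at -123.10° from the x-axis; with |DZ| = 18.7, Z = (44.777, -15.506). DZ ⟂ ZQ, so ZQ runs at -33.100°; with |ZQ| = 16.3, Q = (58.432, -24.407). Then |HQ| = |Q − H| = 17.771.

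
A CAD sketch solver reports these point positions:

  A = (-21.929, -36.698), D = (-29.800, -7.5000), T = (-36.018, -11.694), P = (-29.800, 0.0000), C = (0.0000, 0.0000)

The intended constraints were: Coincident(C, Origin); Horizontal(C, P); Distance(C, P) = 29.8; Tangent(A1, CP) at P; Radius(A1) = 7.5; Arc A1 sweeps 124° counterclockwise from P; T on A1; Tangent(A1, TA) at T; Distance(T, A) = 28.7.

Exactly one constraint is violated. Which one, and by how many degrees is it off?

Tangent(A1, TA) at T — off by 4.60°.

C = (0.00, 0.00) ✓; C.y = 0.00, P.y = 0.00 ✓; |CP| = 29.80 ✓; ∠(DP, PC) = 90.00° ✓; |DP| = 7.500 ✓; bearing(D→T) − bearing(D→P) = 124.0° ✓; |DT| = 7.500 ✓; ∠(DT, TA) = 94.60° ✗; |TA| = 28.70 ✓.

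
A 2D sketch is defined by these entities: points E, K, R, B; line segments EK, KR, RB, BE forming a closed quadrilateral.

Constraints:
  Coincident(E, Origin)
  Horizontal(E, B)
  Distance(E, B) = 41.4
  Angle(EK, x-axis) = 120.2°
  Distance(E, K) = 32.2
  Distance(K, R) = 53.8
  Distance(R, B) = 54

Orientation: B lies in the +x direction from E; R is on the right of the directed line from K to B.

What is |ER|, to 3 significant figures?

25.9

E is at the origin; E and B share the same y with |EB| = 41.4 and B in +x, so B = (41.4, 0). EK runs at 120.2° with |EK| = 32.2, so K = (-16.2, 27.8). R is determined by |KR| = 53.8 and |RB| = 54.0 together: it lies at the intersection of circle(K, 53.8) and circle(B, 54.0). With |KB| = 64.0, the foot of the radical line on KB is 31.8 from K and the perpendicular offset is √(53.8² − 31.8²) = 43.4. Taking the right-of-KB solution: R = (-6.42, -25.1).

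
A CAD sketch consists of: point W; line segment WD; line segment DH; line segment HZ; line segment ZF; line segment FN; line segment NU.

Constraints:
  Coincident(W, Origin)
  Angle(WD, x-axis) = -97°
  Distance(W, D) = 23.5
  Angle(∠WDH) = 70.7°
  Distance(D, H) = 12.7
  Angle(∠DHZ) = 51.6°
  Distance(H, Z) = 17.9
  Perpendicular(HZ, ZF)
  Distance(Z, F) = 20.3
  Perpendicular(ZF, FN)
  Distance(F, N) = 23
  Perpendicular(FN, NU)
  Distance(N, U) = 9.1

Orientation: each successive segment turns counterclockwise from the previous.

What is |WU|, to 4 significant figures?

33.14

W is at the origin; WD runs at -97.0° with length 23.5, so D = (-2.864, -23.32). ∠WDH = 70.7° gives DH at 12.30° from the x-axis; with |DH| = 12.7, H = (9.545, -20.62). ∠DHZ = 51.6° gives HZ at 140.7° from the x-axis; with |HZ| = 17.9, Z = (-4.307, -9.282). HZ ⟂ ZF, so ZF runs at -129.3°; with |ZF| = 20.3, F = (-17.16, -24.99). The perpendicularity gives FN at right angles to ZF, so FN runs at -39.30°; with |FN| = 23.0, N = (0.6335, -39.56). FN ⟂ NU, so NU runs at 50.70°; with |NU| = 9.1, U = (6.397, -32.52). Then |WU| = |U − W| = 33.14.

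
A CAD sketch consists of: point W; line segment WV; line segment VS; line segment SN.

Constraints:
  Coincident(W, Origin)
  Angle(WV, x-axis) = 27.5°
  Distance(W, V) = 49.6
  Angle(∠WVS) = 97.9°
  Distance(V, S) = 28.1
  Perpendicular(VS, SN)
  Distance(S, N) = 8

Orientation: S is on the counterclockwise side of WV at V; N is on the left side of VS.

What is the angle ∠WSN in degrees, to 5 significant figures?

35.402°

∠WVS = 97.9°, so VS runs at 27.5° + (180° − 97.9°) = 109.60° from the x-axis; with |VS| = 28.1, S = V + 28.1·(cos 109.60°, sin 109.60°) = (34.570, 49.375). VS is perpendicular to SN; with |SN| = 8.0 on the left of VS, N = S + 8.0·(-0.94206, -0.33545) = (27.033, 46.691). Then cos ∠WSN = SW·SN / (|SW||SN|), giving 35.402°.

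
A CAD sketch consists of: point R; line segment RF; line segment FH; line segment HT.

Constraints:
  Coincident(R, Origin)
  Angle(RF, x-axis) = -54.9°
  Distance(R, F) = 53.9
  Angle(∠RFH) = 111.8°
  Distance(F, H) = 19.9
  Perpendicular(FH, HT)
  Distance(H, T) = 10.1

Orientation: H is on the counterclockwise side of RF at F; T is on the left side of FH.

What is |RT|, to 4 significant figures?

56.47

R is at the origin; RF runs at -54.9° with length 53.9, so F = 53.9·(cos -54.9°, sin -54.9°) = (30.99, -44.10). ∠RFH = 111.8°, so FH runs at -54.9° + (180° − 111.8°) = 13.30° from the x-axis; with |FH| = 19.9, H = F + 19.9·(cos 13.30°, sin 13.30°) = (50.36, -39.52). FH is perpendicular to HT; with |HT| = 10.1 on the left of FH, T = H + 10.1·(-0.2300, 0.9732) = (48.04, -29.69). Then |RT| = |T − R| = 56.47.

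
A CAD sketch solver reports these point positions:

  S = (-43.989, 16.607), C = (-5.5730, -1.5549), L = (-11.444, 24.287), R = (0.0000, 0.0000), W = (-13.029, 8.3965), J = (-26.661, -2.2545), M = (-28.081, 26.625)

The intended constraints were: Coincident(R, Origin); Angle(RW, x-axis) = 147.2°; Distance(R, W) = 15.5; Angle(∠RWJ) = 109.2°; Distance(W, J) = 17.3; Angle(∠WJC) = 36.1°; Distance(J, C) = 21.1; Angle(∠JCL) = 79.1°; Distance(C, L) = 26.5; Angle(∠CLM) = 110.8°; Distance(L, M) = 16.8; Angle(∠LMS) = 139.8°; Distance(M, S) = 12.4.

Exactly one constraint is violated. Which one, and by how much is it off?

Distance(M, S) = 12.4 — off by 6.40.

R = (0.00, 0.00) ✓; RW at 147.2° ✓; |RW| = 15.50 ✓; ∠RWJ = 109.2° ✓; |WJ| = 17.30 ✓; ∠WJC = 36.10° ✓; |JC| = 21.10 ✓; ∠JCL = 79.10° ✓; |CL| = 26.50 ✓; ∠CLM = 110.8° ✓; |LM| = 16.80 ✓; ∠LMS = 139.8° ✓; |MS| = 18.80 ✗.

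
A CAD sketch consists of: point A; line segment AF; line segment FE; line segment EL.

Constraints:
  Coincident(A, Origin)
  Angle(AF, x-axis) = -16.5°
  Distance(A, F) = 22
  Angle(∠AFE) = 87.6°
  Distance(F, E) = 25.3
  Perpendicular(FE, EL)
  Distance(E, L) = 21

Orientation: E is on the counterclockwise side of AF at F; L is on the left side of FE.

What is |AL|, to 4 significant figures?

24.40

A is at the origin; AF runs at -16.5° with length 22.0, so F = 22.0·(cos -16.5°, sin -16.5°) = (21.09, -6.248). ∠AFE = 87.6°, so FE runs at -16.5° + (180° − 87.6°) = 75.90° from the x-axis; with |FE| = 25.3, E = F + 25.3·(cos 75.90°, sin 75.90°) = (27.26, 18.29). FE ⟂ EL; with |EL| = 21.0 on the left of FE, L = E + 21.0·(-0.9699, 0.2436) = (6.890, 23.41). Then |AL| = |L − A| = 24.40.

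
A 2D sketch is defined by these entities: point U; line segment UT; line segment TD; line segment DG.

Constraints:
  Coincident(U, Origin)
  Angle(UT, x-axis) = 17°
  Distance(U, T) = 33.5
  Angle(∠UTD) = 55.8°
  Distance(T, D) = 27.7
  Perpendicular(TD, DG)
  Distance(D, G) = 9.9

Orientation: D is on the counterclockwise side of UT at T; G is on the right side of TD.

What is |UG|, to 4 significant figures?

38.64

U is at the origin; UT runs at 17.0° with length 33.5, so T = 33.5·(cos 17.0°, sin 17.0°) = (32.04, 9.794). ∠UTD = 55.8°, so TD runs at 17.0° + (180° − 55.8°) = 141.2° from the x-axis; with |TD| = 27.7, D = T + 27.7·(cos 141.2°, sin 141.2°) = (10.45, 27.15). TD ⟂ DG; with |DG| = 9.9 on the right of TD, G = D + 9.9·(0.6266, 0.7793) = (16.65, 34.87). Then |UG| = |G − U| = 38.64.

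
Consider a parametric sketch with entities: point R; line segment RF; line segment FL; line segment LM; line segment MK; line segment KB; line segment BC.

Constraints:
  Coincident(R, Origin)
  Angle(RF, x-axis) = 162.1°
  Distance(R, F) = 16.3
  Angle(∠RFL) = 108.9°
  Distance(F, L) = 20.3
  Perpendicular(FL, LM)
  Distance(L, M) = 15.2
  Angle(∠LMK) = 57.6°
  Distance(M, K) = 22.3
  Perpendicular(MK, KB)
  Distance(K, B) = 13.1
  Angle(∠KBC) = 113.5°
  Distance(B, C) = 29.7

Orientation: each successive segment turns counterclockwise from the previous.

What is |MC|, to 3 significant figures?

25.4

R is at the origin; RF runs at 162.1° with length 16.3, so F = (-15.5, 5.01). ∠RFL = 108.9° gives FL at -127° from the x-axis; with |FL| = 20.3, L = (-27.7, -11.2). FL is perpendicular to LM, so LM runs at -36.8°; with |LM| = 15.2, M = (-15.5, -20.4). ∠LMK = 57.6° gives MK at 85.6° from the x-axis; with |MK| = 22.3, K = (-13.8, 1.88). MK ⟂ KB, so KB runs at 176°; with |KB| = 13.1, B = (-26.9, 2.89). ∠KBC = 113.5° gives BC at -118° from the x-axis; with |BC| = 29.7, C = (-40.7, -23.4). Then |MC| = |C − M| = 25.4.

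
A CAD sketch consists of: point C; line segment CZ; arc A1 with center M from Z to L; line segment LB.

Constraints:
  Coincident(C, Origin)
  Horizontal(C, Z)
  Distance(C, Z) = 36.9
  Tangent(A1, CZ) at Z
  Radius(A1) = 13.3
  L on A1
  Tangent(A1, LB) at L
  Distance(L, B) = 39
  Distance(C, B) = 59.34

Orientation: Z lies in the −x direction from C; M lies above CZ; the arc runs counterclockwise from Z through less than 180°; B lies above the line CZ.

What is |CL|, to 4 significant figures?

27.59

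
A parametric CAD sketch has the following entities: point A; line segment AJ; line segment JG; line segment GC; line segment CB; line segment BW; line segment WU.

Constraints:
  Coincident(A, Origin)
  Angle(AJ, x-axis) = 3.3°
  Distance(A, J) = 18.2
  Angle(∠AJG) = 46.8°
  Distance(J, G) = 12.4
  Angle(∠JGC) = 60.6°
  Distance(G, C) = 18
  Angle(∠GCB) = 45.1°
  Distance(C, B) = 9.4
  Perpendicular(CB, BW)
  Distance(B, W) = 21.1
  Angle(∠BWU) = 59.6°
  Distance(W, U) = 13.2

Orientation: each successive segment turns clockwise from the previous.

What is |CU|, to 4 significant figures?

14.56

A is at the origin; AJ runs at 3.3° with length 18.2, so J = (18.17, 1.048). ∠AJG = 46.8° gives JG at -129.9° from the x-axis; with |JG| = 12.4, G = (10.22, -8.465). ∠JGC = 60.6° gives GC at 110.7° from the x-axis; with |GC| = 18.0, C = (3.853, 8.373). ∠GCB = 45.1° gives CB at -24.20° from the x-axis; with |CB| = 9.4, B = (12.43, 4.520). The perpendicularity gives BW at right angles to CB, so BW runs at -114.2°; with |BW| = 21.1, W = (3.778, -14.73). ∠BWU = 59.6° gives WU at 125.4° from the x-axis; with |WU| = 13.2, U = (-3.869, -3.967). Then |CU| = |U − C| = 14.56.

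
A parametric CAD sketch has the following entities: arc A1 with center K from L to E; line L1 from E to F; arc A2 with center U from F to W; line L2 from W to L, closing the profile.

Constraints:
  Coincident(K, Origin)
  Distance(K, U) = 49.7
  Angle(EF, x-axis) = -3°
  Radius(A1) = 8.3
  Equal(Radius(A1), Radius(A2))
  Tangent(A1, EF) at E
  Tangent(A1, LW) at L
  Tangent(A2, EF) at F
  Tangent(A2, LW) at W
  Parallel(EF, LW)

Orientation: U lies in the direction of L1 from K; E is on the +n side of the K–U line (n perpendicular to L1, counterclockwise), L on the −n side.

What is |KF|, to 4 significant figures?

50.39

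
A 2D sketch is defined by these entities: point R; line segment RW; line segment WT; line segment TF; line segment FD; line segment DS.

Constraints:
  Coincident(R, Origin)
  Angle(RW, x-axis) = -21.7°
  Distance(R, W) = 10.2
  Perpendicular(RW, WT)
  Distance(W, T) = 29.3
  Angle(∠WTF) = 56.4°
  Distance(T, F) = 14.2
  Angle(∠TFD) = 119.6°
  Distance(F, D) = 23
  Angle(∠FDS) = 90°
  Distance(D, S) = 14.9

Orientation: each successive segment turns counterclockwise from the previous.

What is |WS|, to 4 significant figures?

4.664

R is at the origin; RW runs at -21.7° with length 10.2, so W = (9.477, -3.771). RW ⟂ WT, so WT runs at 68.30°; with |WT| = 29.3, T = (20.31, 23.45). ∠WTF = 56.4° gives TF at -168.1° from the x-axis; with |TF| = 14.2, F = (6.416, 20.52). ∠TFD = 119.6° gives FD at -107.7° from the x-axis; with |FD| = 23.0, D = (-0.5769, -1.387). ∠FDS = 90.0° gives DS at -17.70° from the x-axis; with |DS| = 14.9, S = (13.62, -5.917). Then |WS| = |S − W| = 4.664.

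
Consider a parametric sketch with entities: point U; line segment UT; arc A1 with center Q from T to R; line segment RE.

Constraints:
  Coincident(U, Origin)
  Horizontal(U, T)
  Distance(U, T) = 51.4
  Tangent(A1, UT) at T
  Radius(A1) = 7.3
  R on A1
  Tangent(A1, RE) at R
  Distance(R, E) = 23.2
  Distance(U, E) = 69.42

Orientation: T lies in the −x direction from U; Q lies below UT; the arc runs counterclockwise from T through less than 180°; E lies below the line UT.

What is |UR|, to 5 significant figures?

58.833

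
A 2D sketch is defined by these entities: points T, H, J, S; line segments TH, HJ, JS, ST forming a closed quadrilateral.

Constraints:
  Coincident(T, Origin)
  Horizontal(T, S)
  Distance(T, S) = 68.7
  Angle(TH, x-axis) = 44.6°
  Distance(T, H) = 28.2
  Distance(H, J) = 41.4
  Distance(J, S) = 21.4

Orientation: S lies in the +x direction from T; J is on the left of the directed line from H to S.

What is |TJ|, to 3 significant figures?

64.7

Checks: |HJ| = 41.40 ✓; |JS| = 21.40 ✓.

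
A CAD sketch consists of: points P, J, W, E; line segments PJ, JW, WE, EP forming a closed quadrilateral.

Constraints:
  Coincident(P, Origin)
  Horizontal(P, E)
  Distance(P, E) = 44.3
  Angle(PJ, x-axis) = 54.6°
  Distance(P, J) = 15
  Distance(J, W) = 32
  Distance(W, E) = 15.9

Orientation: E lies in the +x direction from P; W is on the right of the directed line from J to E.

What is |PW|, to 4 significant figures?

33.33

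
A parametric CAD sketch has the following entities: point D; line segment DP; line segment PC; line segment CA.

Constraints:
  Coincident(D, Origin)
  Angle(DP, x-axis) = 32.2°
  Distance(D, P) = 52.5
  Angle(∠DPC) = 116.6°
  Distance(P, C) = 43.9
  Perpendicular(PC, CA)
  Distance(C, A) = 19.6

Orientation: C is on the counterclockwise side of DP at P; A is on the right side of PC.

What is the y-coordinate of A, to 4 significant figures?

73.58

D is at the origin; DP runs at 32.2° with length 52.5, so P = 52.5·(cos 32.2°, sin 32.2°) = (44.43, 27.98). ∠DPC = 116.6°, so PC runs at 32.2° + (180° − 116.6°) = 95.60° from the x-axis; with |PC| = 43.9, C = P + 43.9·(cos 95.60°, sin 95.60°) = (40.14, 71.67). The perpendicularity gives CA at right angles to PC; with |CA| = 19.6 on the right of PC, A = C + 19.6·(0.9952, 0.09758) = (59.65, 73.58). So A.y = 73.58.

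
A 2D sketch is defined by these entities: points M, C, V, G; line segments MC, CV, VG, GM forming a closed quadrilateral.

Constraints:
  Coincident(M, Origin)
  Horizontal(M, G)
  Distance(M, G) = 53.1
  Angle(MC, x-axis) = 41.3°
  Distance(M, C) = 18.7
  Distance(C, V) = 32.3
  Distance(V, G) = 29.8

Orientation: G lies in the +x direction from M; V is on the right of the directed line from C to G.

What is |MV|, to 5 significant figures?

32.869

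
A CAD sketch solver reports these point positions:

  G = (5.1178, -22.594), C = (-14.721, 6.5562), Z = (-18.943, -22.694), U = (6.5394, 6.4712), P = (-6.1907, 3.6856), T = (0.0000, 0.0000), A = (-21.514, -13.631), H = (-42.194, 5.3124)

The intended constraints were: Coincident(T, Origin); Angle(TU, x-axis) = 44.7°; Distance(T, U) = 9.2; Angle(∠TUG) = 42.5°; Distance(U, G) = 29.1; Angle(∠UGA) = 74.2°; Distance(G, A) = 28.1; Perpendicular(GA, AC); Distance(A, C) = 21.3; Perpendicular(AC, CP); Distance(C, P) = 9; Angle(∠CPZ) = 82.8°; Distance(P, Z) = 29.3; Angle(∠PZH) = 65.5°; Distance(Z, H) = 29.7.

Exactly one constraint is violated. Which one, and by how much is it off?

Distance(Z, H) = 29.7 — off by 6.70.

T = (0.00, 0.00) ✓; TU at 44.70° ✓; |TU| = 9.200 ✓; ∠TUG = 42.50° ✓; |UG| = 29.10 ✓; ∠UGA = 74.20° ✓; |GA| = 28.10 ✓; ∠(GA, AC) = 90.00° ✓; |AC| = 21.30 ✓; ∠(AC, CP) = 90.00° ✓; |CP| = 9.000 ✓; ∠CPZ = 82.80° ✓; |PZ| = 29.30 ✓; ∠PZH = 65.50° ✓; |ZH| = 36.40 ✗.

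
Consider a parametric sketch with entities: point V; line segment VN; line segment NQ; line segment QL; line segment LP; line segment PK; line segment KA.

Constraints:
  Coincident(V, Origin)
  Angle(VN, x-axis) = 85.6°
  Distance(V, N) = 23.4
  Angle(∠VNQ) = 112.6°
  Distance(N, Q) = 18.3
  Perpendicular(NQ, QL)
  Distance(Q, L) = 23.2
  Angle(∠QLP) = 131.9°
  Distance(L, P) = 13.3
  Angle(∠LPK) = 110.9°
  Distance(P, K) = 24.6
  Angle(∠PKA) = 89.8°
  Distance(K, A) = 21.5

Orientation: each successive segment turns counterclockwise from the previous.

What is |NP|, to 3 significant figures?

33.2

V is at the origin; VN runs at 85.6° with length 23.4, so N = (1.80, 23.3). ∠VNQ = 112.6° gives NQ at 153° from the x-axis; with |NQ| = 18.3, Q = (-14.5, 31.6). NQ ⟂ QL, so QL runs at -117°; with |QL| = 23.2, L = (-25.0, 11.0). ∠QLP = 131.9° gives LP at -68.9° from the x-axis; with |LP| = 13.3, P = (-20.3, -1.44). Then |NP| = |P − N| = 33.2.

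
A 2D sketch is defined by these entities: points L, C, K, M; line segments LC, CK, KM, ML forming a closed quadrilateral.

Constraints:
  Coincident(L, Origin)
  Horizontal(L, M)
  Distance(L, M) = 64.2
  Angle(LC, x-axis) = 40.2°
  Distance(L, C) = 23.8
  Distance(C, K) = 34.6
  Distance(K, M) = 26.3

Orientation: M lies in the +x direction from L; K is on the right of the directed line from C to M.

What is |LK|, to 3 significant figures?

41.9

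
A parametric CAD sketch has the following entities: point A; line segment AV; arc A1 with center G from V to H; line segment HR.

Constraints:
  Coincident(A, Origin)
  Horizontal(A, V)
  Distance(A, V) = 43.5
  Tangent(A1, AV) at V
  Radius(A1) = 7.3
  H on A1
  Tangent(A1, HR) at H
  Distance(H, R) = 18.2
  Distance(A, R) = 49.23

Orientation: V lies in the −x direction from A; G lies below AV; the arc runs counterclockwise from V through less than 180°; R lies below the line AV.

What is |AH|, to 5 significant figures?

51.075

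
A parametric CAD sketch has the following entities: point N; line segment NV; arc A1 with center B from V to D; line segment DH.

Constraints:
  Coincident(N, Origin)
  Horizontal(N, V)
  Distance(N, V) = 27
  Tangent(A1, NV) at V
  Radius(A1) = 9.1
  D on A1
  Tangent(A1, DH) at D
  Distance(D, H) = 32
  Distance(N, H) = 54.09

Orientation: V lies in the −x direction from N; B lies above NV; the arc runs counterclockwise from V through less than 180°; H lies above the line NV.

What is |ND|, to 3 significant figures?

23.4

N is at the origin; NV is horizontal with |NV| = 27.0 and V on the −x side, so V = (-27.0, 0.00). Since A1 is tangent to NV there, BV ⟂ NV, so B = V + (0, 9.1) = (-27.0, 9.10). Since BD ⟂ DH (tangency), |BH| = √(9.1² + 32.0²) = 33.3 regardless of where D sits on A1. So H lies on both circle(N, 54.09) and circle(B, 33.3); the above-NV intersection is H = (-34.7, 41.5). D is the foot of the tangent from H: D = (-19.1, 13.6).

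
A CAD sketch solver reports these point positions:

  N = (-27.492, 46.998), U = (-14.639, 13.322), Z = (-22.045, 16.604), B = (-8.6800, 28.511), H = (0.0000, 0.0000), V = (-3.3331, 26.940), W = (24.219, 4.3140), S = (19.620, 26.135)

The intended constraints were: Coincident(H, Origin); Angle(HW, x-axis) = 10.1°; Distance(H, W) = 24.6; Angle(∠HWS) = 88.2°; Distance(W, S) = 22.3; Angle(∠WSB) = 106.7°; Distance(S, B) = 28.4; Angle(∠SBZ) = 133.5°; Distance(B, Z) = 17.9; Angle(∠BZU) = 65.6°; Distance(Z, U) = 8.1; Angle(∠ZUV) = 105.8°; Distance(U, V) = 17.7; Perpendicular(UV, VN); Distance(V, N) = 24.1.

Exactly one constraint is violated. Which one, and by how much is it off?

Distance(V, N) = 24.1 — off by 7.30.

H = (0.00, 0.00) ✓; HW at 10.10° ✓; |HW| = 24.60 ✓; ∠HWS = 88.20° ✓; |WS| = 22.30 ✓; ∠WSB = 106.7° ✓; |SB| = 28.40 ✓; ∠SBZ = 133.5° ✓; |BZ| = 17.90 ✓; ∠BZU = 65.60° ✓; |ZU| = 8.101 ✓; ∠ZUV = 105.8° ✓; |UV| = 17.70 ✓; ∠(UV, VN) = 90.00° ✓; |VN| = 31.40 ✗.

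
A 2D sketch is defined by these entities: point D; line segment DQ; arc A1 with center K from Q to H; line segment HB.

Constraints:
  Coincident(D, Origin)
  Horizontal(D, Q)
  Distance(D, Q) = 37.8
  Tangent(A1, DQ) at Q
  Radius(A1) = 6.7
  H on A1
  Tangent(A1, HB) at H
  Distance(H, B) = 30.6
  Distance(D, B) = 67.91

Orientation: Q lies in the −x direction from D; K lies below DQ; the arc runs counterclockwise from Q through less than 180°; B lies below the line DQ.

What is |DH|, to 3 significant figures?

42.9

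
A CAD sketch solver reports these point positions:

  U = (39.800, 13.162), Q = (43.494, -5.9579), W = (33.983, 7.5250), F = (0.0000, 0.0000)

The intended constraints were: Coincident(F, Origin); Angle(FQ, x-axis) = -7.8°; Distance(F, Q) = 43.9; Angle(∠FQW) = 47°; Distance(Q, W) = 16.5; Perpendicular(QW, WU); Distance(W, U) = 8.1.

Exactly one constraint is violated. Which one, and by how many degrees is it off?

Perpendicular(QW, WU) — off by 8.90°.

F = (0.00, 0.00) ✓; FQ at -7.800° ✓; |FQ| = 43.90 ✓; ∠FQW = 47.00° ✓; |QW| = 16.50 ✓; ∠(QW, WU) = 81.10° ✗; |WU| = 8.100 ✓.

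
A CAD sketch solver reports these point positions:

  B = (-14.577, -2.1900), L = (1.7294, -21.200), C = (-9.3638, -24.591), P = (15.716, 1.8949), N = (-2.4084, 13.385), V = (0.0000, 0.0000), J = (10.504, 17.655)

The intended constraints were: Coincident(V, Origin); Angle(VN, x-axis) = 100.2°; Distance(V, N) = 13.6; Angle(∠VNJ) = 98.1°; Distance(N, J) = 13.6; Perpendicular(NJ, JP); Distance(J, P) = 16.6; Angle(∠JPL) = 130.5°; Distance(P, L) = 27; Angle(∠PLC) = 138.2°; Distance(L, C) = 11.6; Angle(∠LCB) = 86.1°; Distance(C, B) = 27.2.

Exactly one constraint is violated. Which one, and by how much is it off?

Distance(C, B) = 27.2 — off by 4.20.

V = (0.00, 0.00) ✓; VN at 100.2° ✓; |VN| = 13.60 ✓; ∠VNJ = 98.10° ✓; |NJ| = 13.60 ✓; ∠(NJ, JP) = 90.00° ✓; |JP| = 16.60 ✓; ∠JPL = 130.5° ✓; |PL| = 27.00 ✓; ∠PLC = 138.2° ✓; |LC| = 11.60 ✓; ∠LCB = 86.10° ✓; |CB| = 23.00 ✗.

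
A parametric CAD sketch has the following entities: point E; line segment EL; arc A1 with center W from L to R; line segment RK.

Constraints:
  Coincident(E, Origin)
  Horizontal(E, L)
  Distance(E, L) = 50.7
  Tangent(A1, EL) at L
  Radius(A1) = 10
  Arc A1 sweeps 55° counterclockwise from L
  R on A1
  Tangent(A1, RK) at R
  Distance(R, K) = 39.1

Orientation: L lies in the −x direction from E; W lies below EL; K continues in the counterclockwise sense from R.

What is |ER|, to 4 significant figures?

59.05

The tangent condition forces WL to be normal to EL, so W = L + (0, -10) = (-50.70, -10.00). On A1, L sits at bearing 90° from W; a 55° counterclockwise sweep puts R at bearing 145°, so R = W + 10.0·(cos 145°, sin 145°) = (-58.89, -4.264). Then |ER| = |R − E| = 59.05.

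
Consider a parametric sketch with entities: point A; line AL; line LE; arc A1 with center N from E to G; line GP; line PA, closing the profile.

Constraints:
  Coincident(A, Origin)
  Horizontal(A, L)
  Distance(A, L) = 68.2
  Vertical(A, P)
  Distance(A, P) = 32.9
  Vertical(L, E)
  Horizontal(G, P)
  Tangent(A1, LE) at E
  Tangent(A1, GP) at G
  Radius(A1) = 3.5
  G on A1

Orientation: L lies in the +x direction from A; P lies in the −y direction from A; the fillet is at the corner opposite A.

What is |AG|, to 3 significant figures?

72.6

The virtual corner opposite A is at (68.2, -32.9). The tangent condition forces NE to be normal to LE and A1 meets GP tangentially, so NG is at right angles to GP, with radius 3.5, so the center N sits 3.5 in from both sides at N = (64.7, -29.4). That places the tangent points at E = (68.2, -29.4) on LE and G = (64.7, -32.9) on GP. Then |AG| = |G − A| = 72.6.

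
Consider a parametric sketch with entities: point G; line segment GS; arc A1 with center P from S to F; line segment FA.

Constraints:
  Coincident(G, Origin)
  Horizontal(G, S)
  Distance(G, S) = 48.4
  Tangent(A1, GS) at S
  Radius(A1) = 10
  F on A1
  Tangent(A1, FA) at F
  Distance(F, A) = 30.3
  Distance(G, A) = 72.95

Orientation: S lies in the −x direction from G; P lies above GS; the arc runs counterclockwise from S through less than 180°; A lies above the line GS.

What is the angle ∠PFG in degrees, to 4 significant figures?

115.0°

Checks: ∠(PS, SG) = 90.00° ✓; |PS| = 10.00 ✓; |PF| = 10.00 ✓; ∠(PF, FA) = 90.00° ✓; |FA| = 30.30 ✓; |GA| = 72.95 ✓.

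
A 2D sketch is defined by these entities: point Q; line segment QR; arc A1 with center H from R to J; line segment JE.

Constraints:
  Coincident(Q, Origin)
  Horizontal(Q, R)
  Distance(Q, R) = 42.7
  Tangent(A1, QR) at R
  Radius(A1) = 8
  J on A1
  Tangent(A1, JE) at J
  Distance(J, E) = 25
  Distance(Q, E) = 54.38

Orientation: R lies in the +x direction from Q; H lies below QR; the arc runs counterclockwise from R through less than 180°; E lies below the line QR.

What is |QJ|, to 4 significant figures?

36.52

Q is at the origin; Q and R share the same y with |QR| = 42.7 and R on the +x side, so R = (42.70, 0.000). Tangency of A1 to QR means the radius HR is perpendicular to QR, so H = R + (0, -8) = (42.70, -8.000). Since HJ ⟂ JE (tangency), |HE| = √(8.0² + 25.0²) = 26.25 regardless of where J sits on A1. So E lies on both circle(Q, 54.38) and circle(H, 26.25); the below-QR intersection is E = (42.24, -34.24). J is the foot of the tangent from E: J = (35.04, -10.31).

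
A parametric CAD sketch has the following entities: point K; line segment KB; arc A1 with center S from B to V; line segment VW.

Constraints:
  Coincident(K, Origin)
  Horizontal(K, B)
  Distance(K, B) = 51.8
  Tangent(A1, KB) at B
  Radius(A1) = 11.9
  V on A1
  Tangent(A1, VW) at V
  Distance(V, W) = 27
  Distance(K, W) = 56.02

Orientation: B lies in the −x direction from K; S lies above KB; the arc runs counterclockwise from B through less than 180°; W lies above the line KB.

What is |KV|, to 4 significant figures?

41.67

K is at the origin; K and B share the same y with |KB| = 51.8 and B on the −x side, so B = (-51.80, 0.000). The tangent condition forces SB to be normal to KB, so S = B + (0, 11.9) = (-51.80, 11.90). Since SV ⟂ VW (tangency), |SW| = √(11.9² + 27.0²) = 29.51 regardless of where V sits on A1. So W lies on both circle(K, 56.02) and circle(S, 29.51); the above-KB intersection is W = (-40.19, 39.03). V is the foot of the tangent from W: V = (-39.90, 12.03).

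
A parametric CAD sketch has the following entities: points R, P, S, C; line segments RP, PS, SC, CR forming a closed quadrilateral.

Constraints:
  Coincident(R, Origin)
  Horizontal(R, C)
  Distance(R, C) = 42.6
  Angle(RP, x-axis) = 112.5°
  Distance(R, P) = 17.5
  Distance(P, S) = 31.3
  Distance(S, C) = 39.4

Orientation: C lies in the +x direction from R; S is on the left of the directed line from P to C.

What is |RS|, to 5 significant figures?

38.080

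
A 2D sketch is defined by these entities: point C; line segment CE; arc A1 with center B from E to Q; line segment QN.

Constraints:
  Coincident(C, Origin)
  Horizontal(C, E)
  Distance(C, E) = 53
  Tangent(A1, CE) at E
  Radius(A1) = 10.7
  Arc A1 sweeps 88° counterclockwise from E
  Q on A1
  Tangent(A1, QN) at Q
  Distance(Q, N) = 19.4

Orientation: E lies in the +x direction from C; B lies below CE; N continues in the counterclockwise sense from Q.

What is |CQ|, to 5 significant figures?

43.549

C is at the origin; C and E share the same y with |CE| = 53.0 and E on the +x side, so E = (53.000, 0.0000). Tangency of A1 to CE means the radius BE is perpendicular to CE, so B = E + (0, -10.7) = (53.000, -10.700). On A1, E sits at bearing 90° from B; an 88° counterclockwise sweep puts Q at bearing 178°, so Q = B + 10.7·(cos 178°, sin 178°) = (42.307, -10.327). Then |CQ| = |Q − C| = 43.549.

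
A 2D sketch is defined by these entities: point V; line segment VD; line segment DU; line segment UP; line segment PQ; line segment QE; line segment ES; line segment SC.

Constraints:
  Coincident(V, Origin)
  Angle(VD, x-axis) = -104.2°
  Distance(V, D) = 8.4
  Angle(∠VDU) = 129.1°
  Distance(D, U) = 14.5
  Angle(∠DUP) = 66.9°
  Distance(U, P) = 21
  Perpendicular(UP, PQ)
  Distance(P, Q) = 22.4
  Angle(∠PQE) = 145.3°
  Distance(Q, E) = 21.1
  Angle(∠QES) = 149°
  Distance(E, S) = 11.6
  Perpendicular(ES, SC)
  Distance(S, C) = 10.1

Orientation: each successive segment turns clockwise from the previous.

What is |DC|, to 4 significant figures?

24.77

V is at the origin; VD runs at -104.2° with length 8.4, so D = (-2.061, -8.143). ∠VDU = 129.1° gives DU at -155.1° from the x-axis; with |DU| = 14.5, U = (-15.21, -14.25). ∠DUP = 66.9° gives UP at 91.80° from the x-axis; with |UP| = 21.0, P = (-15.87, 6.741). UP ⟂ PQ, so PQ runs at 1.800°; with |PQ| = 22.4, Q = (6.517, 7.445). ∠PQE = 145.3° gives QE at -32.90° from the x-axis; with |QE| = 21.1, E = (24.23, -4.016). ∠QES = 149.0° gives ES at -63.90° from the x-axis; with |ES| = 11.6, S = (29.34, -14.43). ES is perpendicular to SC, so SC runs at -153.9°; with |SC| = 10.1, C = (20.27, -18.88). Then |DC| = |C − D| = 24.77.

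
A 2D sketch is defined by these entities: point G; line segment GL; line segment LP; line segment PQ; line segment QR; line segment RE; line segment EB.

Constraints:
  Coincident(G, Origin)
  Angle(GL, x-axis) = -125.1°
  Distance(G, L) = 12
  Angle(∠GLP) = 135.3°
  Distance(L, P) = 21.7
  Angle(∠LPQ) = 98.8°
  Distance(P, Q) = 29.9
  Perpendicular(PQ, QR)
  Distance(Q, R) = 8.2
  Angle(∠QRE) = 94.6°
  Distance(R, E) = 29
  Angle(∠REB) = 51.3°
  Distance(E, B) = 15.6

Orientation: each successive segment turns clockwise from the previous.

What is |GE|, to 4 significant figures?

20.82

G is at the origin; GL runs at -125.1° with length 12.0, so L = (-6.900, -9.818). ∠GLP = 135.3° gives LP at -169.8° from the x-axis; with |LP| = 21.7, P = (-28.26, -13.66). ∠LPQ = 98.8° gives PQ at 109.0° from the x-axis; with |PQ| = 29.9, Q = (-37.99, 14.61). PQ ⟂ QR, so QR runs at 19.00°; with |QR| = 8.2, R = (-30.24, 17.28). ∠QRE = 94.6° gives RE at -66.40° from the x-axis; with |RE| = 29.0, E = (-18.63, -9.294). Then |GE| = |E − G| = 20.82.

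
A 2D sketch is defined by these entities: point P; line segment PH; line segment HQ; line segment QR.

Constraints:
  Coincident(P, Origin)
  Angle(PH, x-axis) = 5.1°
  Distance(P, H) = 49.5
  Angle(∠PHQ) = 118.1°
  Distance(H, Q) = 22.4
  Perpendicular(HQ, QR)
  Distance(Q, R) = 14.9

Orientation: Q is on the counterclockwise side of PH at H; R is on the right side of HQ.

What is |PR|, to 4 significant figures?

74.30

P is at the origin; PH runs at 5.1° with length 49.5, so H = 49.5·(cos 5.1°, sin 5.1°) = (49.30, 4.400). ∠PHQ = 118.1°, so HQ runs at 5.1° + (180° − 118.1°) = 67.00° from the x-axis; with |HQ| = 22.4, Q = H + 22.4·(cos 67.00°, sin 67.00°) = (58.06, 25.02). HQ ⟂ QR; with |QR| = 14.9 on the right of HQ, R = Q + 14.9·(0.9205, -0.3907) = (71.77, 19.20). Then |PR| = |R − P| = 74.30.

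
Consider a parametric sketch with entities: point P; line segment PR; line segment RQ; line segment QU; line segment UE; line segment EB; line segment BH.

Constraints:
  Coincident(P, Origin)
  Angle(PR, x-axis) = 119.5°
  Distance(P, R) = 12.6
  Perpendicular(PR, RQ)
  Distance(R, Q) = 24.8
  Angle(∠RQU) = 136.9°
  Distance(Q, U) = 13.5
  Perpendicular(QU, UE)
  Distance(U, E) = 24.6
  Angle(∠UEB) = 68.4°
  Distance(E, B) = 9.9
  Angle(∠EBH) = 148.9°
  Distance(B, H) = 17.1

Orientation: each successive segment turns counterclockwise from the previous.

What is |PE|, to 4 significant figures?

23.05

P is at the origin; PR runs at 119.5° with length 12.6, so R = (-6.205, 10.97). PR is perpendicular to RQ, so RQ runs at -150.5°; with |RQ| = 24.8, Q = (-27.79, -1.246). ∠RQU = 136.9° gives QU at -107.4° from the x-axis; with |QU| = 13.5, U = (-31.83, -14.13). QU is perpendicular to UE, so UE runs at -17.40°; with |UE| = 24.6, E = (-8.352, -21.48). Then |PE| = |E − P| = 23.05.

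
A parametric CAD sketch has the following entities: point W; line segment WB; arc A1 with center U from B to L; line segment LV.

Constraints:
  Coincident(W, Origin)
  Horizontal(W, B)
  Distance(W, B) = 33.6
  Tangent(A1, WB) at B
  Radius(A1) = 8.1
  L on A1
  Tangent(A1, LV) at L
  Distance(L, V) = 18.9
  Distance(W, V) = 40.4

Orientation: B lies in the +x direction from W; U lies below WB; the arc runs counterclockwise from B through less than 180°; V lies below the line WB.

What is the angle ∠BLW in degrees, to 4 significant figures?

109.5°

Checks: |UL| = 8.100 ✓; ∠(UL, LV) = 90.00° ✓; |LV| = 18.90 ✓; |WV| = 40.40 ✓.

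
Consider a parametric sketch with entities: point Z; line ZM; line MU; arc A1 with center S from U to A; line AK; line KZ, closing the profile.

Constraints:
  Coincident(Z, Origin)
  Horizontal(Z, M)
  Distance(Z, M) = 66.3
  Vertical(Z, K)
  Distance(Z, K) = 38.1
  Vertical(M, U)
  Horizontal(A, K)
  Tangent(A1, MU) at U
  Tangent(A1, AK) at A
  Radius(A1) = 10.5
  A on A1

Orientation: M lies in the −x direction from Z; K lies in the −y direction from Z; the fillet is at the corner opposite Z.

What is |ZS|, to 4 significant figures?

62.25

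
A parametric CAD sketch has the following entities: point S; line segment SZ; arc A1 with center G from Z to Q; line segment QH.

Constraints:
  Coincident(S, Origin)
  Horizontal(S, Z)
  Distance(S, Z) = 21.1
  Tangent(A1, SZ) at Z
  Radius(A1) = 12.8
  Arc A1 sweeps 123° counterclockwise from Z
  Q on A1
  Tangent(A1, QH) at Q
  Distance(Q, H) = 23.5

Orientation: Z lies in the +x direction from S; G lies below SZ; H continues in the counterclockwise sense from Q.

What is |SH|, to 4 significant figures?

45.77

S is at the origin; SZ is horizontal with |SZ| = 21.1 and Z on the +x side, so Z = (21.10, 0.000). A1 meets SZ tangentially, so GZ is at right angles to SZ, so G = Z + (0, -12.8) = (21.10, -12.80). On A1, Z sits at bearing 90° from G; a 123° counterclockwise sweep puts Q at bearing 213°, so Q = G + 12.8·(cos 213°, sin 213°) = (10.37, -19.77). Tangency of A1 to QH means the radius GQ is perpendicular to QH, so QH runs along (−sin 213°, cos 213°); with |QH| = 23.5, H = (23.16, -39.48). Then |SH| = |H − S| = 45.77.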